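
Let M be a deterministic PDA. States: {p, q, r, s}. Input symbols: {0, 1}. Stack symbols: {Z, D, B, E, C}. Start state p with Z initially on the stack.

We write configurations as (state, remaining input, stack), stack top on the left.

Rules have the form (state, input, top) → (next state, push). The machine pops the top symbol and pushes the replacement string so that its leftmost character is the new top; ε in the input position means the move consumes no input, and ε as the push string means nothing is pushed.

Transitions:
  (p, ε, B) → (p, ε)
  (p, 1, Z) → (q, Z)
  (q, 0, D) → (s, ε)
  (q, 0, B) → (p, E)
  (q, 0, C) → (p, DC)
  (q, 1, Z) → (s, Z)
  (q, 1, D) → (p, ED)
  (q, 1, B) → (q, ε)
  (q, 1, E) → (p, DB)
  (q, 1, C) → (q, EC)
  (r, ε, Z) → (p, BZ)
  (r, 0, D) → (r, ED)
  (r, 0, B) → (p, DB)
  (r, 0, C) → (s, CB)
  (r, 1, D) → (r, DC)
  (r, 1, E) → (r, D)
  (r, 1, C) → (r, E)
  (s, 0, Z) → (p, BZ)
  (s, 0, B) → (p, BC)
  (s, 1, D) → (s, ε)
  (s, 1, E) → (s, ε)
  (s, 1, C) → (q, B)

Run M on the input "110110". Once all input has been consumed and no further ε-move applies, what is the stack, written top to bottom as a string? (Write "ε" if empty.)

Z

(p, 110110, Z) ⊢ (q, 10110, Z) ⊢ (s, 0110, Z) ⊢ (p, 110, BZ) ⊢ (p, 110, Z) ⊢ (q, 10, Z) ⊢ (s, 0, Z) ⊢ (p, ε, BZ) ⊢ (p, ε, Z)
All input consumed in state p with stack Z.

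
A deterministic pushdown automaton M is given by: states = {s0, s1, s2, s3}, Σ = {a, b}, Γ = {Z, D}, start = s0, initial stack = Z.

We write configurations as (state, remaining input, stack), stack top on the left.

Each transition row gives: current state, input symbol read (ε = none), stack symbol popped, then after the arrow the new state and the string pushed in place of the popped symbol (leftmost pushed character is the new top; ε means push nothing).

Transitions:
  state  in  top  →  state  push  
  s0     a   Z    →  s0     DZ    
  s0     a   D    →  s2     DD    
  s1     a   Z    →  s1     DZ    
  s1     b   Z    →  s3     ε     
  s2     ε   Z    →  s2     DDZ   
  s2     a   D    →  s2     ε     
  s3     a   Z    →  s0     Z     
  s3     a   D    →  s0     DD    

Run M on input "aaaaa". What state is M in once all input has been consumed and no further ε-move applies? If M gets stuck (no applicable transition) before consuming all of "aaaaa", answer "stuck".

s2

(s0, aaaaa, Z) ⊢ (s0, aaaa, DZ) ⊢ (s2, aaa, DDZ) ⊢ (s2, aa, DZ) ⊢ (s2, a, Z) ⊢ (s2, a, DDZ) ⊢ (s2, ε, DZ)
All input consumed; M is in state s2.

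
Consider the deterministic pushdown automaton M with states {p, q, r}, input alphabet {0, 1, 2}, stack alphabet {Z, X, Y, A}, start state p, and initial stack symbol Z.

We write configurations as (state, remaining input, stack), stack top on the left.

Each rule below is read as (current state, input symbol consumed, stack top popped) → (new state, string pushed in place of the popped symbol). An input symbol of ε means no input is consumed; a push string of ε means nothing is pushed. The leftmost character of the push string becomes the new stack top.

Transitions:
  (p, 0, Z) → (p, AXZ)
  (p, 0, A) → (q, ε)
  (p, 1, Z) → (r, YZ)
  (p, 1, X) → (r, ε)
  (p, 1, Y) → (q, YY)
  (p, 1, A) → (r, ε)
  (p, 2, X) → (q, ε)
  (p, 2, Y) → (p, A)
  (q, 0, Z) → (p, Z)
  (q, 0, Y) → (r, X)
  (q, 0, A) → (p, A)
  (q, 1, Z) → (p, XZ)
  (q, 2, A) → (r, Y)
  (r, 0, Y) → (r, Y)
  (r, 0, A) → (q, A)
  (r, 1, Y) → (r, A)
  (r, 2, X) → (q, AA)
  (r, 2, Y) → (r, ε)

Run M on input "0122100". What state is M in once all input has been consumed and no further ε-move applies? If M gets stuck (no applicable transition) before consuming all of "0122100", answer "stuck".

(p, 0122100, Z)
  read 0, top Z: go to p, push AXZ → (p, 122100, AXZ)
  read 1, top A: go to r, push ε → (r, 22100, XZ)
  read 2, top X: go to q, push AA → (q, 2100, AAZ)
  read 2, top A: go to r, push Y → (r, 100, YAZ)
  read 1, top Y: go to r, push A → (r, 00, AAZ)
  read 0, top A: go to q, push A → (q, 0, AAZ)
  read 0, top A: go to p, push A → (p, ε, AAZ)
All input consumed; M is in state p.

p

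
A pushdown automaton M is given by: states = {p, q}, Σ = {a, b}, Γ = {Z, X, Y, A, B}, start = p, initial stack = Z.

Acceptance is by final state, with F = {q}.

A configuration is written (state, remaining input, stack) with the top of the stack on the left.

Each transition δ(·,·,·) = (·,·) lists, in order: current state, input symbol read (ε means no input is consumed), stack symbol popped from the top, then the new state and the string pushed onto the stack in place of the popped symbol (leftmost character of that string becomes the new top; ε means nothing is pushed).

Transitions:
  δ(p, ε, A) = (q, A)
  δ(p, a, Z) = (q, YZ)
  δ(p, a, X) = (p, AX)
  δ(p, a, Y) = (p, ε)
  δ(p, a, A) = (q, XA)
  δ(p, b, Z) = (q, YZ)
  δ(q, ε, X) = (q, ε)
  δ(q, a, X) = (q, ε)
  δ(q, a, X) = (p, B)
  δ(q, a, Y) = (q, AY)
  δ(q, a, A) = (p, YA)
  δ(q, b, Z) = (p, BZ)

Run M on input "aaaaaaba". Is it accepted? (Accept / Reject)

No computation consumes all input and reaches a final state.

Reject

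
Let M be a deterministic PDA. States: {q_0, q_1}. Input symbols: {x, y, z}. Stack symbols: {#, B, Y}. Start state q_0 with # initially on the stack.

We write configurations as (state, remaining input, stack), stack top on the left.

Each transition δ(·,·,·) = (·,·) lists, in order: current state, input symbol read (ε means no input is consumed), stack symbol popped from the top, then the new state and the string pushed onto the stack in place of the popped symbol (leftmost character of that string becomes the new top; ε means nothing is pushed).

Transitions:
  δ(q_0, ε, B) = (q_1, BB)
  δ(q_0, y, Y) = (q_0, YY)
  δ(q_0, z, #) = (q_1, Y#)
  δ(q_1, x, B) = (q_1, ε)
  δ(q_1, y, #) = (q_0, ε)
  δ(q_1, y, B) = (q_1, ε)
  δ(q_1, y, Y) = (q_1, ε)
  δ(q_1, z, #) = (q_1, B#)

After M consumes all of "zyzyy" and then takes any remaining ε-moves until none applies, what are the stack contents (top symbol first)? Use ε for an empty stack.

ε

(q_0, zyzyy, #)
  read z, top #: go to q_1, push Y# → (q_1, yzyy, Y#)
  read y, top Y: go to q_1, push ε → (q_1, zyy, #)
  read z, top #: go to q_1, push B# → (q_1, yy, B#)
  read y, top B: go to q_1, push ε → (q_1, y, #)
  read y, top #: go to q_0, push ε → (q_0, ε, ε)
All input consumed in state q_0 with stack ε.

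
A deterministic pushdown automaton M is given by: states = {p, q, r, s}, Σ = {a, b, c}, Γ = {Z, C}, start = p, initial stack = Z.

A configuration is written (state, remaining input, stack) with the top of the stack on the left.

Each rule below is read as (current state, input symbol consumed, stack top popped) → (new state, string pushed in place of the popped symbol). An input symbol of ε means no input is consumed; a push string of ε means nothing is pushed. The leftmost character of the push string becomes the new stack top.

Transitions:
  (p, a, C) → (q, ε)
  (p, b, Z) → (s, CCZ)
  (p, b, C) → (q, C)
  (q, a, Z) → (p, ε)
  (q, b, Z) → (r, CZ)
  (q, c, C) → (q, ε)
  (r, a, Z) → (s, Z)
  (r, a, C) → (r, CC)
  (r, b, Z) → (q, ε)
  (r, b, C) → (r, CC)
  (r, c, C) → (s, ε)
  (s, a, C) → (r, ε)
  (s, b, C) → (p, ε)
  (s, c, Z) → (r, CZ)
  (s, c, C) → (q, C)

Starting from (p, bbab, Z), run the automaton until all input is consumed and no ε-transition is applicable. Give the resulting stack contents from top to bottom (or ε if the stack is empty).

CZ

(p, bbab, Z) ⊢ (s, bab, CCZ) ⊢ (p, ab, CZ) ⊢ (q, b, Z) ⊢ (r, ε, CZ)
All input consumed in state r with stack CZ.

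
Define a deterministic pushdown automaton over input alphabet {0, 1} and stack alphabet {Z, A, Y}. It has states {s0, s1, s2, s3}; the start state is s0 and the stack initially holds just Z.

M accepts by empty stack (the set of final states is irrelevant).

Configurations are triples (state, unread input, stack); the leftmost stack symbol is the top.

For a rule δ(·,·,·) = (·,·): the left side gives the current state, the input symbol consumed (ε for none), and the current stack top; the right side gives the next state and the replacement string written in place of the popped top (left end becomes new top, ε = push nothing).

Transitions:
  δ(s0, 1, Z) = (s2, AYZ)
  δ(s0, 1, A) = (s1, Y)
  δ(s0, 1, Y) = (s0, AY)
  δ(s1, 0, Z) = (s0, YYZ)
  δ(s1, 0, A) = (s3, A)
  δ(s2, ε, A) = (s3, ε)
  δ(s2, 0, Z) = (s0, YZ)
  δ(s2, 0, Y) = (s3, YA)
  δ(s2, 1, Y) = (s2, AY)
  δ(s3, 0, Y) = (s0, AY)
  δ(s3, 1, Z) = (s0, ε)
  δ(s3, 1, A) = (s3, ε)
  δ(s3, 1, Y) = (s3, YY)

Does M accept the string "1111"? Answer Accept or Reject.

Reject

(s0, 1111, Z) ⊢ (s2, 111, AYZ) ⊢ (s3, 111, YZ) ⊢ (s3, 11, YYZ) ⊢ (s3, 1, YYYZ) ⊢ (s3, ε, YYYYZ)
All input consumed; stack is YYYYZ, not empty, and no further ε-move applies.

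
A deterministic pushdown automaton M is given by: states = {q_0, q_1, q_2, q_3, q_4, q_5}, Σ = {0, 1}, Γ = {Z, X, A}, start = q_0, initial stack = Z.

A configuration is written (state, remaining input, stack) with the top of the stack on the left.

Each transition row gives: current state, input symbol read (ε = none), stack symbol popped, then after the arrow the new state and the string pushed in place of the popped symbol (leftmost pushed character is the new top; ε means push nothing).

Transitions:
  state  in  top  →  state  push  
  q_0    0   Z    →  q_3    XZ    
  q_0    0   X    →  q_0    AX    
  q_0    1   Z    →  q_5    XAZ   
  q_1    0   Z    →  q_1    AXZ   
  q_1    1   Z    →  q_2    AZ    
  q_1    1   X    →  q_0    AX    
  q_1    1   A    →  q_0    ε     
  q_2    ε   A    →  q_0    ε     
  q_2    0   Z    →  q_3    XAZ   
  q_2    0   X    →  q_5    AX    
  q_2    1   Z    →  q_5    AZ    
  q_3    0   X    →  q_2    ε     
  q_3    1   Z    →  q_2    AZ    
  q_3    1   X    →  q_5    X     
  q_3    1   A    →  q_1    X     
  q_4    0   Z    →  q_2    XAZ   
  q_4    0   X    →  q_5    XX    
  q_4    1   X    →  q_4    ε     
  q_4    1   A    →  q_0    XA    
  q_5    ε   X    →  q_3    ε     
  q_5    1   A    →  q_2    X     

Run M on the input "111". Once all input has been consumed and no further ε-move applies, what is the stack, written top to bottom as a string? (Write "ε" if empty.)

(q_0, 111, Z)
  read 1, top Z: go to q_5, push XAZ → (q_5, 11, XAZ)
  ε-move, top X: go to q_3, push ε → (q_3, 11, AZ)
  read 1, top A: go to q_1, push X → (q_1, 1, XZ)
  read 1, top X: go to q_0, push AX → (q_0, ε, AXZ)
All input consumed in state q_0 with stack AXZ.

AXZ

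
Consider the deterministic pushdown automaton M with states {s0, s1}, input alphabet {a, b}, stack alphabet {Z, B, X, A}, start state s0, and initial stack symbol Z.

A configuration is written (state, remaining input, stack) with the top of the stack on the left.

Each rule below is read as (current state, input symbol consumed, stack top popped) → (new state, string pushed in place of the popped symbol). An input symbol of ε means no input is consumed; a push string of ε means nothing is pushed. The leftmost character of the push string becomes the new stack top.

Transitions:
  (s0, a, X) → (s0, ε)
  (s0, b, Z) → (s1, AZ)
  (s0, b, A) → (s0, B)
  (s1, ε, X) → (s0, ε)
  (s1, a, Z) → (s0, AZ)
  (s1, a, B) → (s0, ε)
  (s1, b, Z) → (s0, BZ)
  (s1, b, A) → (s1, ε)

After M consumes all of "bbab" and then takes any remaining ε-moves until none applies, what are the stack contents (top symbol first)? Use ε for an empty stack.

(s0, bbab, Z) ⊢ (s1, bab, AZ) ⊢ (s1, ab, Z) ⊢ (s0, b, AZ) ⊢ (s0, ε, BZ)
All input consumed in state s0 with stack BZ.

BZ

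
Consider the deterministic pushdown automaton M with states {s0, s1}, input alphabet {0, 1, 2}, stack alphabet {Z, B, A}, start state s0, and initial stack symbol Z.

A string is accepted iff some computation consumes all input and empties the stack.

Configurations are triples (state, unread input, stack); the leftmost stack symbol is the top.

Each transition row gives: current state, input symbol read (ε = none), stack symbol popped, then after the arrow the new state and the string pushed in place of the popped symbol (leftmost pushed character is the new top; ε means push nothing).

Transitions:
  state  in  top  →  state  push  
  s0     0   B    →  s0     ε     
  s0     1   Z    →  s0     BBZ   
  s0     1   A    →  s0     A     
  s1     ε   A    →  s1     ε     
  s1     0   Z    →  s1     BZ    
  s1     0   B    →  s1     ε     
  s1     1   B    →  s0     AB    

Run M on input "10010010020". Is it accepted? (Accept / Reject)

(s0, 10010010020, Z)
  read 1, top Z: go to s0, push BBZ → (s0, 0010010020, BBZ)
  read 0, top B: go to s0, push ε → (s0, 010010020, BZ)
  read 0, top B: go to s0, push ε → (s0, 10010020, Z)
  read 1, top Z: go to s0, push BBZ → (s0, 0010020, BBZ)
  read 0, top B: go to s0, push ε → (s0, 010020, BZ)
  read 0, top B: go to s0, push ε → (s0, 10020, Z)
  read 1, top Z: go to s0, push BBZ → (s0, 0020, BBZ)
  read 0, top B: go to s0, push ε → (s0, 020, BZ)
  read 0, top B: go to s0, push ε → (s0, 20, Z)
No transition applies at (s0, 20, Z); input not fully consumed.

Reject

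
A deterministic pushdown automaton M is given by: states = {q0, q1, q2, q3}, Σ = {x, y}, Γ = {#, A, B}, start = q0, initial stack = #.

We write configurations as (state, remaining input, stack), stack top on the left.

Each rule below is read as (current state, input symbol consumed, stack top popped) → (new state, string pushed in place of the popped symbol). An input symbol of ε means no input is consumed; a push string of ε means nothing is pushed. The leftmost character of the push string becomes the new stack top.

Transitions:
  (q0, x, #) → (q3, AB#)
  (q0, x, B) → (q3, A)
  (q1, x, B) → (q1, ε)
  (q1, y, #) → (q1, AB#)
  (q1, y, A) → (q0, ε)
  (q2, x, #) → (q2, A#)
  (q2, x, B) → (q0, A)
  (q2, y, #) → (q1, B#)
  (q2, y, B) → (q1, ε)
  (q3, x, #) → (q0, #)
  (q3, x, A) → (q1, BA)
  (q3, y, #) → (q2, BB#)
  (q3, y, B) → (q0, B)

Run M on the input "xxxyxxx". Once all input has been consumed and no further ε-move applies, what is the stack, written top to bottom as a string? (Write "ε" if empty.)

A#

(q0, xxxyxxx, #) ⊢ (q3, xxyxxx, AB#) ⊢ (q1, xyxxx, BAB#) ⊢ (q1, yxxx, AB#) ⊢ (q0, xxx, B#) ⊢ (q3, xx, A#) ⊢ (q1, x, BA#) ⊢ (q1, ε, A#)
All input consumed in state q1 with stack A#.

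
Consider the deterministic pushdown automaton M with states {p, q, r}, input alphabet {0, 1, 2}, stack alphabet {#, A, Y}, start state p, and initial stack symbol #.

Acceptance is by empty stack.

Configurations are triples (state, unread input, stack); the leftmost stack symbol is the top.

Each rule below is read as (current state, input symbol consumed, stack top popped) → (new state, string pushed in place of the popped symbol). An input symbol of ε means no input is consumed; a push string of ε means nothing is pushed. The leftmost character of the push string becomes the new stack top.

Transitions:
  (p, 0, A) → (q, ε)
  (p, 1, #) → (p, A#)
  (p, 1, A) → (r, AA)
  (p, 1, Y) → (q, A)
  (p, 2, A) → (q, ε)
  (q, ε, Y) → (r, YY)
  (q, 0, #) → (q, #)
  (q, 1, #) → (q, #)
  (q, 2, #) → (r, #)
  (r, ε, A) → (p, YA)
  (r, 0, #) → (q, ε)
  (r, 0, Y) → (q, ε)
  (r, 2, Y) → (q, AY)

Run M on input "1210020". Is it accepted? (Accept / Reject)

(p, 1210020, #) ⊢ (p, 210020, A#) ⊢ (q, 10020, #) ⊢ (q, 0020, #) ⊢ (q, 020, #) ⊢ (q, 20, #) ⊢ (r, 0, #) ⊢ (q, ε, ε)
All input consumed and the stack is empty.

Accept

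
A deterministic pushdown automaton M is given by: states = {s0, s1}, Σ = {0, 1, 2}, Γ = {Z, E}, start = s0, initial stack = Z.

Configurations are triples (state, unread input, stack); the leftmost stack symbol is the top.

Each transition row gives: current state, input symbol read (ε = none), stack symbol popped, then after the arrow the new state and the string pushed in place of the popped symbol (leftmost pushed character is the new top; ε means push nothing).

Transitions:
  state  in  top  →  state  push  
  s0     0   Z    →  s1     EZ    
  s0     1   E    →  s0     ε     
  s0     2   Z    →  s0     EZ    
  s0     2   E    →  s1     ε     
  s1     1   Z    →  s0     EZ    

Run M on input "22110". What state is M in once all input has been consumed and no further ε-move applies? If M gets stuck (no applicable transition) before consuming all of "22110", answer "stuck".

s1

(s0, 22110, Z) ⊢ (s0, 2110, EZ) ⊢ (s1, 110, Z) ⊢ (s0, 10, EZ) ⊢ (s0, 0, Z) ⊢ (s1, ε, EZ)
All input consumed; M is in state s1.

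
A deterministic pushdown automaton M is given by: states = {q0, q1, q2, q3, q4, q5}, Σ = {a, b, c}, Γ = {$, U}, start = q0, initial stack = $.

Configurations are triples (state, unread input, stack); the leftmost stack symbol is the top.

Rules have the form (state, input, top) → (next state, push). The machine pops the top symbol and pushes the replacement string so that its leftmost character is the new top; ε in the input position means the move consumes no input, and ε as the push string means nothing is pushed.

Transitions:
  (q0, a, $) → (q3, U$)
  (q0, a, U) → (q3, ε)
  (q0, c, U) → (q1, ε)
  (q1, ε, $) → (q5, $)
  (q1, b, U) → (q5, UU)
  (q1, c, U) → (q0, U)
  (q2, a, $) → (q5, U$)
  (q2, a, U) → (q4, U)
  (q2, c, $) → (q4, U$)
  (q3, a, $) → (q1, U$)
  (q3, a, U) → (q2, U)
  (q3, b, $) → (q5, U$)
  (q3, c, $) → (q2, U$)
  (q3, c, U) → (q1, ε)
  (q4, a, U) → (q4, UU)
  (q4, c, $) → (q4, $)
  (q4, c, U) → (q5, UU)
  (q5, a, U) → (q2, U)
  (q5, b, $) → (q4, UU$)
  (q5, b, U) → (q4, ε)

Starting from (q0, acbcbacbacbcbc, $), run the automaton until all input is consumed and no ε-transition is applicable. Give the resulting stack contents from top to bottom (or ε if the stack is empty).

UUUUU$

(q0, acbcbacbacbcbc, $)
  read a, top $: go to q3, push U$ → (q3, cbcbacbacbcbc, U$)
  read c, top U: go to q1, push ε → (q1, bcbacbacbcbc, $)
  ε-move, top $: go to q5, push $ → (q5, bcbacbacbcbc, $)
  read b, top $: go to q4, push UU$ → (q4, cbacbacbcbc, UU$)
  read c, top U: go to q5, push UU → (q5, bacbacbcbc, UUU$)
  read b, top U: go to q4, push ε → (q4, acbacbcbc, UU$)
  read a, top U: go to q4, push UU → (q4, cbacbcbc, UUU$)
  read c, top U: go to q5, push UU → (q5, bacbcbc, UUUU$)
  read b, top U: go to q4, push ε → (q4, acbcbc, UUU$)
  read a, top U: go to q4, push UU → (q4, cbcbc, UUUU$)
  read c, top U: go to q5, push UU → (q5, bcbc, UUUUU$)
  read b, top U: go to q4, push ε → (q4, cbc, UUUU$)
  read c, top U: go to q5, push UU → (q5, bc, UUUUU$)
  read b, top U: go to q4, push ε → (q4, c, UUUU$)
  read c, top U: go to q5, push UU → (q5, ε, UUUUU$)
All input consumed in state q5 with stack UUUUU$.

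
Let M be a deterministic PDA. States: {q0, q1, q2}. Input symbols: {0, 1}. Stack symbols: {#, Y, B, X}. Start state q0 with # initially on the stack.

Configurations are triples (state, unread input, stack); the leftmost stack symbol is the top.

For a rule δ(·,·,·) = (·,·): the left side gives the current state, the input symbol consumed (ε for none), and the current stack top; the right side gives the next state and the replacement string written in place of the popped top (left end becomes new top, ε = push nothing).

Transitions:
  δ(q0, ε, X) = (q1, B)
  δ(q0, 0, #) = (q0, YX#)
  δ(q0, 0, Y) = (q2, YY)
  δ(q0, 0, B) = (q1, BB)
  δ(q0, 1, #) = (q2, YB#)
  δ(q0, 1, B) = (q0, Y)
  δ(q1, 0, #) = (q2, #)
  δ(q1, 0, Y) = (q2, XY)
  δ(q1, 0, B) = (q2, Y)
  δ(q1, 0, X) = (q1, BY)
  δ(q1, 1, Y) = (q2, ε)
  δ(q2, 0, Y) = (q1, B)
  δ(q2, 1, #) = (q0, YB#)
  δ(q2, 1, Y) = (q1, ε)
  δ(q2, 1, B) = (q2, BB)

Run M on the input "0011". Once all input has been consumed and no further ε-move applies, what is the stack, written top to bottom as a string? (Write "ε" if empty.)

(q0, 0011, #)
  read 0, top #: go to q0, push YX# → (q0, 011, YX#)
  read 0, top Y: go to q2, push YY → (q2, 11, YYX#)
  read 1, top Y: go to q1, push ε → (q1, 1, YX#)
  read 1, top Y: go to q2, push ε → (q2, ε, X#)
All input consumed in state q2 with stack X#.

X#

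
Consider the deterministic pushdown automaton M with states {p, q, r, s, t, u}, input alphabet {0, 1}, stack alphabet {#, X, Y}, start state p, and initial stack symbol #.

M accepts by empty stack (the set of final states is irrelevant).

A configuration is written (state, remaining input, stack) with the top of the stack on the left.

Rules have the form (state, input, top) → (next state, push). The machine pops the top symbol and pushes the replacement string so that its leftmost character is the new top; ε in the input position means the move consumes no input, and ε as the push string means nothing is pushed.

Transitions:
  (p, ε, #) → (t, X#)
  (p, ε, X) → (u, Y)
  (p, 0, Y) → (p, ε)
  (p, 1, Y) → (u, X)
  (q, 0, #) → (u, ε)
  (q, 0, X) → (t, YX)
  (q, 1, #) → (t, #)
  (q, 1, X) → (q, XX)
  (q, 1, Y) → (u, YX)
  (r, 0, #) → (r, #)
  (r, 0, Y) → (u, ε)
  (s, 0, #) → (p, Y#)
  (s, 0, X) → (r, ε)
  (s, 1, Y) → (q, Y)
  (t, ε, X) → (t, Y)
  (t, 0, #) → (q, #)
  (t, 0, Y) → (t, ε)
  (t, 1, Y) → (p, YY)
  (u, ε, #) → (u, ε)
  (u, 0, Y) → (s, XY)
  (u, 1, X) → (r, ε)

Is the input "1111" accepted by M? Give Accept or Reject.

(p, 1111, #) ⊢ (t, 1111, X#) ⊢ (t, 1111, Y#) ⊢ (p, 111, YY#) ⊢ (u, 11, XY#) ⊢ (r, 1, Y#)
No transition applies at (r, 1, Y#); input not fully consumed.

Reject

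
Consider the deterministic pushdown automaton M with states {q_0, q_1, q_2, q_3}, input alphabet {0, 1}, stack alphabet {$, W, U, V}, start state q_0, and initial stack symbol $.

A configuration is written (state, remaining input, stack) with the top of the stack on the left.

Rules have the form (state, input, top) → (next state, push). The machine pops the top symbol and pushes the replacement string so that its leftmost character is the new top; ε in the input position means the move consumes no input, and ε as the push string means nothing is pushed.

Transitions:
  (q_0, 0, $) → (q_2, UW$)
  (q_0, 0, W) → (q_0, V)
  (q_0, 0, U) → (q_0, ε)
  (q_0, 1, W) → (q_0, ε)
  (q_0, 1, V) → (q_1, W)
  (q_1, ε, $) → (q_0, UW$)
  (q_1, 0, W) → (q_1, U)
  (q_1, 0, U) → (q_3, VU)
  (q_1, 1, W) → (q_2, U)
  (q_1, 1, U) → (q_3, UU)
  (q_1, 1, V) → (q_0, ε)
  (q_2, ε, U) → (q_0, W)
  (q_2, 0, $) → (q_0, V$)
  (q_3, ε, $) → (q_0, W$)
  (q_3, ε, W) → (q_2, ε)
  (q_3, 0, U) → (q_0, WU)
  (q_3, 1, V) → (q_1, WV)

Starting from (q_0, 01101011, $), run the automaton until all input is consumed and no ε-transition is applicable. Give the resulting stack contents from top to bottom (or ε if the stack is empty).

(q_0, 01101011, $) ⊢ (q_2, 1101011, UW$) ⊢ (q_0, 1101011, WW$) ⊢ (q_0, 101011, W$) ⊢ (q_0, 01011, $) ⊢ (q_2, 1011, UW$) ⊢ (q_0, 1011, WW$) ⊢ (q_0, 011, W$) ⊢ (q_0, 11, V$) ⊢ (q_1, 1, W$) ⊢ (q_2, ε, U$) ⊢ (q_0, ε, W$)
All input consumed in state q_0 with stack W$.

W$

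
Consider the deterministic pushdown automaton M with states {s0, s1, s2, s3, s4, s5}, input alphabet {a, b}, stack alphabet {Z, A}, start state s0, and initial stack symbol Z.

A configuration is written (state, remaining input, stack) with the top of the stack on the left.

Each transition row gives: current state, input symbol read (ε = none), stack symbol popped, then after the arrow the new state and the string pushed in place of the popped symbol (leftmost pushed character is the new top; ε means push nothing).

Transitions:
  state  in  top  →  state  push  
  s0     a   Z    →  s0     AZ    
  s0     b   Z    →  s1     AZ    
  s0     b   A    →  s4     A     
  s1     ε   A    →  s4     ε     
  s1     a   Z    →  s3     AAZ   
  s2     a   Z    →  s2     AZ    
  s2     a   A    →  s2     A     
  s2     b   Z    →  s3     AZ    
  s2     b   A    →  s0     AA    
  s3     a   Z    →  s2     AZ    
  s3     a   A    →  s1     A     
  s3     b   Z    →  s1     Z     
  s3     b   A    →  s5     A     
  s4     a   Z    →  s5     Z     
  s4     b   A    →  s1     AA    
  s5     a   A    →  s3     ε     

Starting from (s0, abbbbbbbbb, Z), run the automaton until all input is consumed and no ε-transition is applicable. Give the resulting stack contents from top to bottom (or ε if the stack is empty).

(s0, abbbbbbbbb, Z)
  read a, top Z: go to s0, push AZ → (s0, bbbbbbbbb, AZ)
  read b, top A: go to s4, push A → (s4, bbbbbbbb, AZ)
  read b, top A: go to s1, push AA → (s1, bbbbbbb, AAZ)
  ε-move, top A: go to s4, push ε → (s4, bbbbbbb, AZ)
  read b, top A: go to s1, push AA → (s1, bbbbbb, AAZ)
  ε-move, top A: go to s4, push ε → (s4, bbbbbb, AZ)
  read b, top A: go to s1, push AA → (s1, bbbbb, AAZ)
  ε-move, top A: go to s4, push ε → (s4, bbbbb, AZ)
  read b, top A: go to s1, push AA → (s1, bbbb, AAZ)
  ε-move, top A: go to s4, push ε → (s4, bbbb, AZ)
  read b, top A: go to s1, push AA → (s1, bbb, AAZ)
  ε-move, top A: go to s4, push ε → (s4, bbb, AZ)
  read b, top A: go to s1, push AA → (s1, bb, AAZ)
  ε-move, top A: go to s4, push ε → (s4, bb, AZ)
  read b, top A: go to s1, push AA → (s1, b, AAZ)
  ε-move, top A: go to s4, push ε → (s4, b, AZ)
  read b, top A: go to s1, push AA → (s1, ε, AAZ)
  ε-move, top A: go to s4, push ε → (s4, ε, AZ)
All input consumed in state s4 with stack AZ.

AZ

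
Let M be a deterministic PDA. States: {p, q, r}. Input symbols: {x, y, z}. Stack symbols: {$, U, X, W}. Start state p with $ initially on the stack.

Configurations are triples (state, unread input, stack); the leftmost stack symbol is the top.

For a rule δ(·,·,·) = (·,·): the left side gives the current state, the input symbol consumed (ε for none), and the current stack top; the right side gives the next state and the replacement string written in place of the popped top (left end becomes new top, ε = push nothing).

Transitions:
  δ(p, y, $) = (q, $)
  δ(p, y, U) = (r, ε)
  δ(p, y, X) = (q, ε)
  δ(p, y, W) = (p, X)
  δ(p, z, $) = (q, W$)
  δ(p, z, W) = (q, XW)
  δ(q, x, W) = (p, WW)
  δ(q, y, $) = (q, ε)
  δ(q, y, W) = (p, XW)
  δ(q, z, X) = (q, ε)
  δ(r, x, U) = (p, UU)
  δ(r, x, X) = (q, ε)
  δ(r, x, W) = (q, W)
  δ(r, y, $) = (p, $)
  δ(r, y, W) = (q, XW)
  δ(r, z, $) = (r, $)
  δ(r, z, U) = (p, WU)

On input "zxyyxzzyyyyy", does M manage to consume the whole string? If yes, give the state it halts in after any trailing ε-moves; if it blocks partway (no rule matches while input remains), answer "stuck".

(p, zxyyxzzyyyyy, $)
  read z, top $: go to q, push W$ → (q, xyyxzzyyyyy, W$)
  read x, top W: go to p, push WW → (p, yyxzzyyyyy, WW$)
  read y, top W: go to p, push X → (p, yxzzyyyyy, XW$)
  read y, top X: go to q, push ε → (q, xzzyyyyy, W$)
  read x, top W: go to p, push WW → (p, zzyyyyy, WW$)
  read z, top W: go to q, push XW → (q, zyyyyy, XWW$)
  read z, top X: go to q, push ε → (q, yyyyy, WW$)
  read y, top W: go to p, push XW → (p, yyyy, XWW$)
  read y, top X: go to q, push ε → (q, yyy, WW$)
  read y, top W: go to p, push XW → (p, yy, XWW$)
  read y, top X: go to q, push ε → (q, y, WW$)
  read y, top W: go to p, push XW → (p, ε, XWW$)
All input consumed; M is in state p.

p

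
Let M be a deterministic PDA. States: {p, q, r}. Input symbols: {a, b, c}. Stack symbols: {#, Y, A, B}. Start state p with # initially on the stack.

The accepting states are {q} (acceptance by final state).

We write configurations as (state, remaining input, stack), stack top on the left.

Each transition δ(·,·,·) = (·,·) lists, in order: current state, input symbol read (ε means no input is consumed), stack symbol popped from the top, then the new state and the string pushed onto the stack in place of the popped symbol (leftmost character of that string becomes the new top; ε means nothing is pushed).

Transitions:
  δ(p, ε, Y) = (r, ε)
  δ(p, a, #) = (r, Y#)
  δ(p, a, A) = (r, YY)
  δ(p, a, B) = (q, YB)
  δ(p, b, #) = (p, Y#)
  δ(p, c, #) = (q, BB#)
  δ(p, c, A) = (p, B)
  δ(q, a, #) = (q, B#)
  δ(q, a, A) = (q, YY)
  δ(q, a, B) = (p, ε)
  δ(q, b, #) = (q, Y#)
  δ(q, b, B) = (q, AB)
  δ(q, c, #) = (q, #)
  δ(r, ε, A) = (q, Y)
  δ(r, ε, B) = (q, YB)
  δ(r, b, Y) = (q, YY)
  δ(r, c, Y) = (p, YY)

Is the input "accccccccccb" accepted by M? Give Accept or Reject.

Accept

(p, accccccccccb, #) ⊢ (r, ccccccccccb, Y#) ⊢ (p, cccccccccb, YY#) ⊢ (r, cccccccccb, Y#) ⊢ (p, ccccccccb, YY#) ⊢ (r, ccccccccb, Y#) ⊢ (p, cccccccb, YY#) ⊢ (r, cccccccb, Y#) ⊢ (p, ccccccb, YY#) ⊢ (r, ccccccb, Y#) ⊢ (p, cccccb, YY#) ⊢ (r, cccccb, Y#) ⊢ (p, ccccb, YY#) ⊢ (r, ccccb, Y#) ⊢ (p, cccb, YY#) ⊢ (r, cccb, Y#) ⊢ (p, ccb, YY#) ⊢ (r, ccb, Y#) ⊢ (p, cb, YY#) ⊢ (r, cb, Y#) ⊢ (p, b, YY#) ⊢ (r, b, Y#) ⊢ (q, ε, YY#)
All input consumed; state q ∈ F.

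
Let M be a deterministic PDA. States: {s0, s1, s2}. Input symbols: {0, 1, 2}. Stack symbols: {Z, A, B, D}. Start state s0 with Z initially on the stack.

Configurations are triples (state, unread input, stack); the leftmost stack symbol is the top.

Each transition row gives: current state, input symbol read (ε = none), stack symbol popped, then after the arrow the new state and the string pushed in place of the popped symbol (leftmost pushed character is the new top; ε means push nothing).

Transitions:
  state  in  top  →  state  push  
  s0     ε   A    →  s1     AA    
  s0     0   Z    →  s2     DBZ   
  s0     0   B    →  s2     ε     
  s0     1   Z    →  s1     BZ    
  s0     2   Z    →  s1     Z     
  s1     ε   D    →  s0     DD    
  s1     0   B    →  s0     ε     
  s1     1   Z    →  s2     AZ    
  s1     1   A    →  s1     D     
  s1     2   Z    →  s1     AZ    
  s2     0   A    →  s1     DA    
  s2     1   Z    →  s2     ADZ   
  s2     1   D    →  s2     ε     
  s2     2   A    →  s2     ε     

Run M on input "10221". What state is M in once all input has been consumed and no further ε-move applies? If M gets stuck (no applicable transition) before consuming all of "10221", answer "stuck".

s0

(s0, 10221, Z)
  read 1, top Z: go to s1, push BZ → (s1, 0221, BZ)
  read 0, top B: go to s0, push ε → (s0, 221, Z)
  read 2, top Z: go to s1, push Z → (s1, 21, Z)
  read 2, top Z: go to s1, push AZ → (s1, 1, AZ)
  read 1, top A: go to s1, push D → (s1, ε, DZ)
  ε-move, top D: go to s0, push DD → (s0, ε, DDZ)
All input consumed; M is in state s0.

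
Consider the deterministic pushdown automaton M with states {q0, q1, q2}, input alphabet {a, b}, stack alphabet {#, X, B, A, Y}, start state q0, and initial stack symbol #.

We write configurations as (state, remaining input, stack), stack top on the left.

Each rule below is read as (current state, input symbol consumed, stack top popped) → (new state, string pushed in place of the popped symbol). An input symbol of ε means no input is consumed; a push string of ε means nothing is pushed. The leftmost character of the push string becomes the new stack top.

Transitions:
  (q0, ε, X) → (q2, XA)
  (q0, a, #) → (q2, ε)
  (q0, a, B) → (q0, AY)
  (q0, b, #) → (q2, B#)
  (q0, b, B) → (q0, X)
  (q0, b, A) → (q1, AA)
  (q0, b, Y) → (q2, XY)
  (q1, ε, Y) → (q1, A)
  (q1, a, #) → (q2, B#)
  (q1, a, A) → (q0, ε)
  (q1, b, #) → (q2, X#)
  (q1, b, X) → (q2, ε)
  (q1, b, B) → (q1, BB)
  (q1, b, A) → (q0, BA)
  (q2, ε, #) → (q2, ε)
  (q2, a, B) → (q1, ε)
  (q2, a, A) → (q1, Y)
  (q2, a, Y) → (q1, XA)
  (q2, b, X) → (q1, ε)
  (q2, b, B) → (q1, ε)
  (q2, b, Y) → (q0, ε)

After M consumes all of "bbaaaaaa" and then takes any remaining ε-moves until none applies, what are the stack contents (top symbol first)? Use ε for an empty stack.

#

(q0, bbaaaaaa, #)
  read b, top #: go to q2, push B# → (q2, baaaaaa, B#)
  read b, top B: go to q1, push ε → (q1, aaaaaa, #)
  read a, top #: go to q2, push B# → (q2, aaaaa, B#)
  read a, top B: go to q1, push ε → (q1, aaaa, #)
  read a, top #: go to q2, push B# → (q2, aaa, B#)
  read a, top B: go to q1, push ε → (q1, aa, #)
  read a, top #: go to q2, push B# → (q2, a, B#)
  read a, top B: go to q1, push ε → (q1, ε, #)
All input consumed in state q1 with stack #.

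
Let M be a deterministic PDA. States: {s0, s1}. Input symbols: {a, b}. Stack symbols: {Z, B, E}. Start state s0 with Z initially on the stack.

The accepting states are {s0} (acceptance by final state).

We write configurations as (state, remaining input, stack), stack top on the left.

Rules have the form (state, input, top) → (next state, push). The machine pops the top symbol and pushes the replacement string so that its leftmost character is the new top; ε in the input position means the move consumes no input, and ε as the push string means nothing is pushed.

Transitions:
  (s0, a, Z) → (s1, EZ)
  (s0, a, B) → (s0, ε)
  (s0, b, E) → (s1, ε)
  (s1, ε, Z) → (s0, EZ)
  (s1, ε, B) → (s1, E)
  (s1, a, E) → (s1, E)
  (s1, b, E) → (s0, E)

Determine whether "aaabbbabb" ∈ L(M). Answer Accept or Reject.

(s0, aaabbbabb, Z) ⊢ (s1, aabbbabb, EZ) ⊢ (s1, abbbabb, EZ) ⊢ (s1, bbbabb, EZ) ⊢ (s0, bbabb, EZ) ⊢ (s1, babb, Z) ⊢ (s0, babb, EZ) ⊢ (s1, abb, Z) ⊢ (s0, abb, EZ)
No transition applies at (s0, abb, EZ); input not fully consumed.

Reject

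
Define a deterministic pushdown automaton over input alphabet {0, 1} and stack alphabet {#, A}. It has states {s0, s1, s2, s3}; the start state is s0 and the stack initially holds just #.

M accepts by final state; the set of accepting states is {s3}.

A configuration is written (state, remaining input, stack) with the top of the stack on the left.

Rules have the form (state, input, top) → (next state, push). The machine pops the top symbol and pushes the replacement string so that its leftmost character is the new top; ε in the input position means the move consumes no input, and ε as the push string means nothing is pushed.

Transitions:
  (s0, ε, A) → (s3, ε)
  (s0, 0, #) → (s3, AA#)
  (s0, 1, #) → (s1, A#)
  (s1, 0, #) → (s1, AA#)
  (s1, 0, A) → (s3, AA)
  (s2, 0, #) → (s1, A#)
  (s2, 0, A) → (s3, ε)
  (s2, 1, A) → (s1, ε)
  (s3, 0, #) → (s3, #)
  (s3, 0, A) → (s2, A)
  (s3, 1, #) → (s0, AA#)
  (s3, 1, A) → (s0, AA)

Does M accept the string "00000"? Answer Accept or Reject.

Accept

(s0, 00000, #)
  read 0, top #: go to s3, push AA# → (s3, 0000, AA#)
  read 0, top A: go to s2, push A → (s2, 000, AA#)
  read 0, top A: go to s3, push ε → (s3, 00, A#)
  read 0, top A: go to s2, push A → (s2, 0, A#)
  read 0, top A: go to s3, push ε → (s3, ε, #)
All input consumed; state s3 ∈ F.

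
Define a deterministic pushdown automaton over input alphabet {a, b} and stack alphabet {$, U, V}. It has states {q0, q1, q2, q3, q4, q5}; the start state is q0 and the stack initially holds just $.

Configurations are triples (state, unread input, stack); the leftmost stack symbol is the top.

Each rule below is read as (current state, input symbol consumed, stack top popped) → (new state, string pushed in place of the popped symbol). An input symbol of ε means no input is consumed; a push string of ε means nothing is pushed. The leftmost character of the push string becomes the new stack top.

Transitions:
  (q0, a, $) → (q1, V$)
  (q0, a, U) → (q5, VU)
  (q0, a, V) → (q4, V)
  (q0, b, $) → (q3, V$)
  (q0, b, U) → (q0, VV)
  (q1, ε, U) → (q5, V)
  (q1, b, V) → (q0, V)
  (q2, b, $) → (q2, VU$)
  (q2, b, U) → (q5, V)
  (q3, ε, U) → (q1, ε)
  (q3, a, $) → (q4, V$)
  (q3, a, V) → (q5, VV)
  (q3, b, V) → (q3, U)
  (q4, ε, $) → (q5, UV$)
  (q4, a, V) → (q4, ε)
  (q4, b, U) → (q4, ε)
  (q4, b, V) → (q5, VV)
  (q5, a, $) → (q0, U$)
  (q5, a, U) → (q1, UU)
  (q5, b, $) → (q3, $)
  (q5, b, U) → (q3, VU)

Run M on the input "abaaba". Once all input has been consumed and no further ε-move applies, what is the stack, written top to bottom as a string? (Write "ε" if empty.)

(q0, abaaba, $) ⊢ (q1, baaba, V$) ⊢ (q0, aaba, V$) ⊢ (q4, aba, V$) ⊢ (q4, ba, $) ⊢ (q5, ba, UV$) ⊢ (q3, a, VUV$) ⊢ (q5, ε, VVUV$)
All input consumed in state q5 with stack VVUV$.

VVUV$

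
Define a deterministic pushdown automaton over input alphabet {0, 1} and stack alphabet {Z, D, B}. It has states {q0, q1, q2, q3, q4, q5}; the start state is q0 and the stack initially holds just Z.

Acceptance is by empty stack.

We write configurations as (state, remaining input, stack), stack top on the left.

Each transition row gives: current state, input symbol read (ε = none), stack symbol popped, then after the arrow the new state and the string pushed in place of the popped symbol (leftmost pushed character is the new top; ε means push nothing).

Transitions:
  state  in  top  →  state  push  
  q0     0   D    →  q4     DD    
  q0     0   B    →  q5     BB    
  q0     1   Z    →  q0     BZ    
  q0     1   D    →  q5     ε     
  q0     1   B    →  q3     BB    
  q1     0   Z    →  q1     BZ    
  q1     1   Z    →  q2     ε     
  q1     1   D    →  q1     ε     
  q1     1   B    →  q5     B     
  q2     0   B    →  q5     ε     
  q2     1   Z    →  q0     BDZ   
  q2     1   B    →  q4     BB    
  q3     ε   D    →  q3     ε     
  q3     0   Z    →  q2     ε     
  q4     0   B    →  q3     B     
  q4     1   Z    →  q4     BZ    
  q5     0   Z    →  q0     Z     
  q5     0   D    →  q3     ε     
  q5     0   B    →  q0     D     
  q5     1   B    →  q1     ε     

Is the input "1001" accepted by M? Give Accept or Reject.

Reject

(q0, 1001, Z)
  read 1, top Z: go to q0, push BZ → (q0, 001, BZ)
  read 0, top B: go to q5, push BB → (q5, 01, BBZ)
  read 0, top B: go to q0, push D → (q0, 1, DBZ)
  read 1, top D: go to q5, push ε → (q5, ε, BZ)
All input consumed; stack is BZ, not empty, and no further ε-move applies.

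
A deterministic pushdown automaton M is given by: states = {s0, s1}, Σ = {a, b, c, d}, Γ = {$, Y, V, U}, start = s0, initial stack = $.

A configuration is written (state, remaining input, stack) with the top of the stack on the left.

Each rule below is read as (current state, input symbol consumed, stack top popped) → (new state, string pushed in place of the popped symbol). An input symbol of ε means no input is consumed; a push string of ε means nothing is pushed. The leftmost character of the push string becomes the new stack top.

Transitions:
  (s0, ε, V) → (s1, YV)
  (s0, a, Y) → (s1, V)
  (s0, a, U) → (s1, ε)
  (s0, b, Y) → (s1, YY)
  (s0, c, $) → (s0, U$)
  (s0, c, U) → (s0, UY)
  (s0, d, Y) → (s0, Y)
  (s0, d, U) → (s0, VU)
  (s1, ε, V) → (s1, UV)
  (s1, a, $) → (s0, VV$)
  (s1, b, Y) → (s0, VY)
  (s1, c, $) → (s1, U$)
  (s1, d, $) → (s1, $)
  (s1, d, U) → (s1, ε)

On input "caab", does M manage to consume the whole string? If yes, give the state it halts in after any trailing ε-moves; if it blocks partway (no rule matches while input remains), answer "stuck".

(s0, caab, $)
  read c, top $: go to s0, push U$ → (s0, aab, U$)
  read a, top U: go to s1, push ε → (s1, ab, $)
  read a, top $: go to s0, push VV$ → (s0, b, VV$)
  ε-move, top V: go to s1, push YV → (s1, b, YVV$)
  read b, top Y: go to s0, push VY → (s0, ε, VYVV$)
  ε-move, top V: go to s1, push YV → (s1, ε, YVYVV$)
All input consumed; M is in state s1.

s1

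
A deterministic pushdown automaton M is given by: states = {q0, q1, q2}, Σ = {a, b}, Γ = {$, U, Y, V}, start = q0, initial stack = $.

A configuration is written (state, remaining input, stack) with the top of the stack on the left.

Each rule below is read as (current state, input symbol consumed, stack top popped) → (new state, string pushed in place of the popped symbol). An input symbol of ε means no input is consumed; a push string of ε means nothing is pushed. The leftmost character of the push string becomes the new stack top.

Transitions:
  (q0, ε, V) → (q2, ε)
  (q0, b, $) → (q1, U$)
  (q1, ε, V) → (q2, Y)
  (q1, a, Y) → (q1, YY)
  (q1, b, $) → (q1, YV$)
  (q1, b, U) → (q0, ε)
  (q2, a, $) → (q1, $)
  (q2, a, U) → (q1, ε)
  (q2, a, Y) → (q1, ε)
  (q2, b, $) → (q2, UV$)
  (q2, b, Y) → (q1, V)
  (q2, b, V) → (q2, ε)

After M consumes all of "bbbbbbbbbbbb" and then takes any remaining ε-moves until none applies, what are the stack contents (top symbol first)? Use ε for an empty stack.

(q0, bbbbbbbbbbbb, $)
  read b, top $: go to q1, push U$ → (q1, bbbbbbbbbbb, U$)
  read b, top U: go to q0, push ε → (q0, bbbbbbbbbb, $)
  read b, top $: go to q1, push U$ → (q1, bbbbbbbbb, U$)
  read b, top U: go to q0, push ε → (q0, bbbbbbbb, $)
  read b, top $: go to q1, push U$ → (q1, bbbbbbb, U$)
  read b, top U: go to q0, push ε → (q0, bbbbbb, $)
  read b, top $: go to q1, push U$ → (q1, bbbbb, U$)
  read b, top U: go to q0, push ε → (q0, bbbb, $)
  read b, top $: go to q1, push U$ → (q1, bbb, U$)
  read b, top U: go to q0, push ε → (q0, bb, $)
  read b, top $: go to q1, push U$ → (q1, b, U$)
  read b, top U: go to q0, push ε → (q0, ε, $)
All input consumed in state q0 with stack $.

$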